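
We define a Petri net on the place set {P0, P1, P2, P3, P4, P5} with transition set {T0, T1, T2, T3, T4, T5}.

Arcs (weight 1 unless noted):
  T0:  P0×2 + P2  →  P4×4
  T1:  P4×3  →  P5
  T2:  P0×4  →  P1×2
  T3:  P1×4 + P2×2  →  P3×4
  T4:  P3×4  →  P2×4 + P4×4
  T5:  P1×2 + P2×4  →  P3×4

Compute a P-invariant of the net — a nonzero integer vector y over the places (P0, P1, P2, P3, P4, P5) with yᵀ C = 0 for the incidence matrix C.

Incidence matrix C (rows=places, cols=transitions):
       T0   T1   T2   T3   T4   T5
   P0  -2    0   -4    0    0    0
   P1   0    0    2   -4    0   -2
   P2  -1    0    0   -2    4   -4
   P3   0    0    0    4   -4    4
   P4   4   -3    0    0    4    0
   P5   0    1    0    0    0    0

Candidate y = [1, 2, 2, 3, 1, 3]; check y·C column-wise:
  col T0: 1·-2 + 2·0 + 2·-1 + 3·0 + 1·4 + 3·0 = 0
  col T1: 1·0 + 2·0 + 2·0 + 3·0 + 1·-3 + 3·1 = 0
  col T2: 1·-4 + 2·2 + 2·0 + 3·0 + 1·0 + 3·0 = 0
  col T3: 1·0 + 2·-4 + 2·-2 + 3·4 + 1·0 + 3·0 = 0
  col T4: 1·0 + 2·0 + 2·4 + 3·-4 + 1·4 + 3·0 = 0
  col T5: 1·0 + 2·-2 + 2·-4 + 3·4 + 1·0 + 3·0 = 0

y = (P0:1, P1:2, P2:2, P3:3, P4:1, P5:3)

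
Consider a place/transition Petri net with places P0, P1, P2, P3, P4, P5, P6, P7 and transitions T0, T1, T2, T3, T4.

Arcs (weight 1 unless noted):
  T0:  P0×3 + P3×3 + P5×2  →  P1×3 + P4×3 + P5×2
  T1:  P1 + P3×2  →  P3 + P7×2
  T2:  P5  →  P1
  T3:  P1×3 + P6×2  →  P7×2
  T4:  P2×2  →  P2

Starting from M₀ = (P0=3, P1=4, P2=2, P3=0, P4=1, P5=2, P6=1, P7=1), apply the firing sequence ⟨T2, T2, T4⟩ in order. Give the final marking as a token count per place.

(P0=3, P1=6, P2=1, P3=0, P4=1, P5=0, P6=1, P7=1)

step 1: fire T2:  (P0=3, P1=4, P2=2, P3=0, P4=1, P5=2, P6=1, P7=1) → (P0=3, P1=5, P2=2, P3=0, P4=1, P5=1, P6=1, P7=1)
step 2: fire T2:  (P0=3, P1=5, P2=2, P3=0, P4=1, P5=1, P6=1, P7=1) → (P0=3, P1=6, P2=2, P3=0, P4=1, P5=0, P6=1, P7=1)
step 3: fire T4:  (P0=3, P1=6, P2=2, P3=0, P4=1, P5=0, P6=1, P7=1) → (P0=3, P1=6, P2=1, P3=0, P4=1, P5=0, P6=1, P7=1)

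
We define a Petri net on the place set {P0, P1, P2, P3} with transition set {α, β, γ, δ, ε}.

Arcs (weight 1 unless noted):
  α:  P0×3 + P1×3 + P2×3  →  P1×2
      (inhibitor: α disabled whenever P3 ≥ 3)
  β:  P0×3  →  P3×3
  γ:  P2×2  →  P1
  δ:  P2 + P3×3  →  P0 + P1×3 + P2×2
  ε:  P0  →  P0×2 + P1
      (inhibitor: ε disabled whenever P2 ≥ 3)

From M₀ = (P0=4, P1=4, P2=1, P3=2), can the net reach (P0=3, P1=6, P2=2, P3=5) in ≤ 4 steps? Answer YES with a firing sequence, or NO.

NO — not reachable within 4 firings

depth 0: 1 marking
depth 1: 3 markings reached so far
depth 2: 6 markings reached so far
depth 3: 10 markings reached so far
depth 4: 16 markings reached so far
target is not among the 16 markings reachable within 4 steps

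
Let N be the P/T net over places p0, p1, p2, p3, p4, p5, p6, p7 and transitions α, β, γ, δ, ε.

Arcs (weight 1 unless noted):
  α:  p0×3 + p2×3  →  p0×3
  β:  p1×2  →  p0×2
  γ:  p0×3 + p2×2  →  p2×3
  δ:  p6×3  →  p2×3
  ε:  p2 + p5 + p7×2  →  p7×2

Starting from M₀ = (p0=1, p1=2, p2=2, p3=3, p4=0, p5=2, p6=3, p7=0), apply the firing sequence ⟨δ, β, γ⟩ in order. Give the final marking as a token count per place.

(p0=0, p1=0, p2=6, p3=3, p4=0, p5=2, p6=0, p7=0)

step 1: fire δ:  (p0=1, p1=2, p2=2, p3=3, p4=0, p5=2, p6=3, p7=0) → (p0=1, p1=2, p2=5, p3=3, p4=0, p5=2, p6=0, p7=0)
step 2: fire β:  (p0=1, p1=2, p2=5, p3=3, p4=0, p5=2, p6=0, p7=0) → (p0=3, p1=0, p2=5, p3=3, p4=0, p5=2, p6=0, p7=0)
step 3: fire γ:  (p0=3, p1=0, p2=5, p3=3, p4=0, p5=2, p6=0, p7=0) → (p0=0, p1=0, p2=6, p3=3, p4=0, p5=2, p6=0, p7=0)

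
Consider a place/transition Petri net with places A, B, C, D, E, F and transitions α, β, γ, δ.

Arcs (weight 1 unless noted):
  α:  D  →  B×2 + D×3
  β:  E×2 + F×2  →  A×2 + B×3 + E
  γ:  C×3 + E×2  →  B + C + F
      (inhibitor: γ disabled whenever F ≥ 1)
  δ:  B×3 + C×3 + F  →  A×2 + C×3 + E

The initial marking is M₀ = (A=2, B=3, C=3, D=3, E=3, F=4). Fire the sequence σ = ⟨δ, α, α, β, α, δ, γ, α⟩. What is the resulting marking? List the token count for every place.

step 1: fire δ:  (A=2, B=3, C=3, D=3, E=3, F=4) → (A=4, B=0, C=3, D=3, E=4, F=3)
step 2: fire α:  (A=4, B=0, C=3, D=3, E=4, F=3) → (A=4, B=2, C=3, D=5, E=4, F=3)
step 3: fire α:  (A=4, B=2, C=3, D=5, E=4, F=3) → (A=4, B=4, C=3, D=7, E=4, F=3)
step 4: fire β:  (A=4, B=4, C=3, D=7, E=4, F=3) → (A=6, B=7, C=3, D=7, E=3, F=1)
step 5: fire α:  (A=6, B=7, C=3, D=7, E=3, F=1) → (A=6, B=9, C=3, D=9, E=3, F=1)
step 6: fire δ:  (A=6, B=9, C=3, D=9, E=3, F=1) → (A=8, B=6, C=3, D=9, E=4, F=0)
step 7: fire γ:  (A=8, B=6, C=3, D=9, E=4, F=0) → (A=8, B=7, C=1, D=9, E=2, F=1)
step 8: fire α:  (A=8, B=7, C=1, D=9, E=2, F=1) → (A=8, B=9, C=1, D=11, E=2, F=1)

(A=8, B=9, C=1, D=11, E=2, F=1)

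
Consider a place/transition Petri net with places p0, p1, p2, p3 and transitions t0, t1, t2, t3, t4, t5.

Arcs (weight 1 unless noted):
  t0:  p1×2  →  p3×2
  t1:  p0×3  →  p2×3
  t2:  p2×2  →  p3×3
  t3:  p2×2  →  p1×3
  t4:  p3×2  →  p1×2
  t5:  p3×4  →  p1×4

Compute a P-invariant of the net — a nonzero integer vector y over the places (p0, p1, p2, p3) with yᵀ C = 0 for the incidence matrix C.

y = (p0:3, p1:2, p2:3, p3:2)

Incidence matrix C (rows=places, cols=transitions):
       t0   t1   t2   t3   t4   t5
   p0   0   -3    0    0    0    0
   p1  -2    0    0    3    2    4
   p2   0    3   -2   -2    0    0
   p3   2    0    3    0   -2   -4

Candidate y = [3, 2, 3, 2]; check y·C column-wise:
  col t0: 3·0 + 2·-2 + 3·0 + 2·2 = 0
  col t1: 3·-3 + 2·0 + 3·3 + 2·0 = 0
  col t2: 3·0 + 2·0 + 3·-2 + 2·3 = 0
  col t3: 3·0 + 2·3 + 3·-2 + 2·0 = 0
  col t4: 3·0 + 2·2 + 3·0 + 2·-2 = 0
  col t5: 3·0 + 2·4 + 3·0 + 2·-4 = 0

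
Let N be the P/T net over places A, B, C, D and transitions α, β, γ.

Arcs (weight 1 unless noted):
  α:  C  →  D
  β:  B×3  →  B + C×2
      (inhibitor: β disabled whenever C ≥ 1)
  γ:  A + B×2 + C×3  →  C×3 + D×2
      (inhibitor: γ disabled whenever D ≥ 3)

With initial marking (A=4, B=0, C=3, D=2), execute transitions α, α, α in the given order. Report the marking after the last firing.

step 1: fire α:  (A=4, B=0, C=3, D=2) → (A=4, B=0, C=2, D=3)
step 2: fire α:  (A=4, B=0, C=2, D=3) → (A=4, B=0, C=1, D=4)
step 3: fire α:  (A=4, B=0, C=1, D=4) → (A=4, B=0, C=0, D=5)

(A=4, B=0, C=0, D=5)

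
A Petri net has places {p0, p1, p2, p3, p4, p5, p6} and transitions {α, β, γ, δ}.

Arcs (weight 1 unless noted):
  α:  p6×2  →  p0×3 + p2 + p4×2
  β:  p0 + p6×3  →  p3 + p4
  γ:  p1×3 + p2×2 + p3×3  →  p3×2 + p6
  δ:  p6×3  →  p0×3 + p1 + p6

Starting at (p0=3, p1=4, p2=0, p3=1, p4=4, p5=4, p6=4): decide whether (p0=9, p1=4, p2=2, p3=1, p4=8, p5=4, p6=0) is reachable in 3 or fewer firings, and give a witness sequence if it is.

YES — reachable via ⟨α, α⟩ (2 firings)

step 1: fire α:  (p0=3, p1=4, p2=0, p3=1, p4=4, p5=4, p6=4) → (p0=6, p1=4, p2=1, p3=1, p4=6, p5=4, p6=2)
step 2: fire α:  (p0=6, p1=4, p2=1, p3=1, p4=6, p5=4, p6=2) → (p0=9, p1=4, p2=2, p3=1, p4=8, p5=4, p6=0)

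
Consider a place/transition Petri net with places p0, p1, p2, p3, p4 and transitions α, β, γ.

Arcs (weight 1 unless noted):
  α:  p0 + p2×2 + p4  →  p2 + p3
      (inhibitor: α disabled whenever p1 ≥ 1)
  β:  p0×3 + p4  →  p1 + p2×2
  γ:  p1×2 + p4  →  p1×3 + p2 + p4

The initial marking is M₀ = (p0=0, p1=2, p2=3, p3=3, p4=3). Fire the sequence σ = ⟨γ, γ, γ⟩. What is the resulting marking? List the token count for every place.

(p0=0, p1=5, p2=6, p3=3, p4=3)

step 1: fire γ:  (p0=0, p1=2, p2=3, p3=3, p4=3) → (p0=0, p1=3, p2=4, p3=3, p4=3)
step 2: fire γ:  (p0=0, p1=3, p2=4, p3=3, p4=3) → (p0=0, p1=4, p2=5, p3=3, p4=3)
step 3: fire γ:  (p0=0, p1=4, p2=5, p3=3, p4=3) → (p0=0, p1=5, p2=6, p3=3, p4=3)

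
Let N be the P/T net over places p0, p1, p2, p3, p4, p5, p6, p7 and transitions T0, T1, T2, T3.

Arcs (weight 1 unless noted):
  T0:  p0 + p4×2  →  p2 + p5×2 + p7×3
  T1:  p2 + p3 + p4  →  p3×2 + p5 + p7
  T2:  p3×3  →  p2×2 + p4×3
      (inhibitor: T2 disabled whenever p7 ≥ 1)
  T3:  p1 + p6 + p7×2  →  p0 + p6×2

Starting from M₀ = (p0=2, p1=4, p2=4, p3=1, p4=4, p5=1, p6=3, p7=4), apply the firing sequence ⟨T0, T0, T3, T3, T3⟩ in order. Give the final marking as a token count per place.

step 1: fire T0:  (p0=2, p1=4, p2=4, p3=1, p4=4, p5=1, p6=3, p7=4) → (p0=1, p1=4, p2=5, p3=1, p4=2, p5=3, p6=3, p7=7)
step 2: fire T0:  (p0=1, p1=4, p2=5, p3=1, p4=2, p5=3, p6=3, p7=7) → (p0=0, p1=4, p2=6, p3=1, p4=0, p5=5, p6=3, p7=10)
step 3: fire T3:  (p0=0, p1=4, p2=6, p3=1, p4=0, p5=5, p6=3, p7=10) → (p0=1, p1=3, p2=6, p3=1, p4=0, p5=5, p6=4, p7=8)
step 4: fire T3:  (p0=1, p1=3, p2=6, p3=1, p4=0, p5=5, p6=4, p7=8) → (p0=2, p1=2, p2=6, p3=1, p4=0, p5=5, p6=5, p7=6)
step 5: fire T3:  (p0=2, p1=2, p2=6, p3=1, p4=0, p5=5, p6=5, p7=6) → (p0=3, p1=1, p2=6, p3=1, p4=0, p5=5, p6=6, p7=4)

(p0=3, p1=1, p2=6, p3=1, p4=0, p5=5, p6=6, p7=4)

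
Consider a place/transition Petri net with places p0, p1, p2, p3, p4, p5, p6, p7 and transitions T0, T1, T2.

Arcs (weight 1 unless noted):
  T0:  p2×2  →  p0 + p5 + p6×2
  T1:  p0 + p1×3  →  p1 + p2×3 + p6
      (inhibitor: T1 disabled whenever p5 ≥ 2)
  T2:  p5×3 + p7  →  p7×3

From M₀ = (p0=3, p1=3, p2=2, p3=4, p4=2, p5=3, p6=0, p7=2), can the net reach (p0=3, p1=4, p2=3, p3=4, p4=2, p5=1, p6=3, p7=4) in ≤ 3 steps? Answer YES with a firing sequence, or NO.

depth 0: 1 marking
depth 1: 3 markings reached so far
depth 2: 5 markings reached so far
depth 3: 6 markings reached so far
target is not among the 6 markings reachable within 3 steps

NO — not reachable within 3 firings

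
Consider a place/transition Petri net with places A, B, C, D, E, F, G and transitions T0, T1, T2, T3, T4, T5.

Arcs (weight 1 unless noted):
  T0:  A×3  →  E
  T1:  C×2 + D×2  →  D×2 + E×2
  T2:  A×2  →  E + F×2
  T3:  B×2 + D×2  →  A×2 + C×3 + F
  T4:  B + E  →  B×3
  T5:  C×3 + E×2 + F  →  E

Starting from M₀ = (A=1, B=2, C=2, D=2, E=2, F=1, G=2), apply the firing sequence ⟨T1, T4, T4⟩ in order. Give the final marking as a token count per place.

step 1: fire T1:  (A=1, B=2, C=2, D=2, E=2, F=1, G=2) → (A=1, B=2, C=0, D=2, E=4, F=1, G=2)
step 2: fire T4:  (A=1, B=2, C=0, D=2, E=4, F=1, G=2) → (A=1, B=4, C=0, D=2, E=3, F=1, G=2)
step 3: fire T4:  (A=1, B=4, C=0, D=2, E=3, F=1, G=2) → (A=1, B=6, C=0, D=2, E=2, F=1, G=2)

(A=1, B=6, C=0, D=2, E=2, F=1, G=2)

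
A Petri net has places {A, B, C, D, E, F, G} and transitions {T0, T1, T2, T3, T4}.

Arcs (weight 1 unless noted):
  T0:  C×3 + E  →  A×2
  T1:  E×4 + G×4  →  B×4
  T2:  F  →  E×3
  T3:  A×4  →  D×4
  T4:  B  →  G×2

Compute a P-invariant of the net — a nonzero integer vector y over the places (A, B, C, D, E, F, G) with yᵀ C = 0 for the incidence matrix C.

Incidence matrix C (rows=places, cols=transitions):
       T0   T1   T2   T3   T4
    A   2    0    0   -4    0
    B   0    4    0    0   -1
    C  -3    0    0    0    0
    D   0    0    0    4    0
    E  -1   -4    3    0    0
    F   0    0   -1    0    0
    G   0   -4    0    0    2

Candidate y = [3, 0, 2, 3, 0, 0, 0]; check y·C column-wise:
  col T0: 3·2 + 2·-3 + 3·0 + 0·-1 = 0
  col T1: 3·0 + 0·4 + 2·0 + 3·0 + 0·-4 + 0·-4 = 0
  col T2: 3·0 + 2·0 + 3·0 + 0·3 + 0·-1 = 0
  col T3: 3·-4 + 2·0 + 3·4 = 0
  col T4: 3·0 + 0·-1 + 2·0 + 3·0 + 0·2 = 0

y = (A:3, B:0, C:2, D:3, E:0, F:0, G:0)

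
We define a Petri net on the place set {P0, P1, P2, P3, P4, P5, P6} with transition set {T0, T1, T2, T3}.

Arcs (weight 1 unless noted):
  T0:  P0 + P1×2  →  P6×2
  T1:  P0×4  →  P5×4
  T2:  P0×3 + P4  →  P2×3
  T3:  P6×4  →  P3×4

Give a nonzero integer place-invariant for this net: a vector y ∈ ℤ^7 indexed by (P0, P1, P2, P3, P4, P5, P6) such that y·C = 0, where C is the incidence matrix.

Incidence matrix C (rows=places, cols=transitions):
       T0   T1   T2   T3
   P0  -1   -4   -3    0
   P1  -2    0    0    0
   P2   0    0    3    0
   P3   0    0    0    4
   P4   0    0   -1    0
   P5   0    4    0    0
   P6   2    0    0   -4

Candidate y = [0, 0, 1, 0, 3, 0, 0]; check y·C column-wise:
  col T0: 0·-1 + 0·-2 + 1·0 + 3·0 + 0·2 = 0
  col T1: 0·-4 + 1·0 + 3·0 + 0·4 = 0
  col T2: 0·-3 + 1·3 + 3·-1 = 0
  col T3: 1·0 + 0·4 + 3·0 + 0·-4 = 0

y = (P0:0, P1:0, P2:1, P3:0, P4:3, P5:0, P6:0)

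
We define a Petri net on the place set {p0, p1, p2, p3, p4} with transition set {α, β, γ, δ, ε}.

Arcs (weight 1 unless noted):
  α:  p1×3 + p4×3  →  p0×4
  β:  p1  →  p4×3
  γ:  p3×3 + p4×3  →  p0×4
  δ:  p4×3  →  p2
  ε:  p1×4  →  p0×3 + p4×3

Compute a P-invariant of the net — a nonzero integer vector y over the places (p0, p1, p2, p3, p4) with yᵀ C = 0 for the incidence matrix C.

Incidence matrix C (rows=places, cols=transitions):
        α    β    γ    δ    ε
   p0   4    0    4    0    3
   p1  -3   -1    0    0   -4
   p2   0    0    0    1    0
   p3   0    0   -3    0    0
   p4  -3    3   -3   -3    3

Candidate y = [3, 3, 3, 3, 1]; check y·C column-wise:
  col α: 3·4 + 3·-3 + 3·0 + 3·0 + 1·-3 = 0
  col β: 3·0 + 3·-1 + 3·0 + 3·0 + 1·3 = 0
  col γ: 3·4 + 3·0 + 3·0 + 3·-3 + 1·-3 = 0
  col δ: 3·0 + 3·0 + 3·1 + 3·0 + 1·-3 = 0
  col ε: 3·3 + 3·-4 + 3·0 + 3·0 + 1·3 = 0

y = (p0:3, p1:3, p2:3, p3:3, p4:1)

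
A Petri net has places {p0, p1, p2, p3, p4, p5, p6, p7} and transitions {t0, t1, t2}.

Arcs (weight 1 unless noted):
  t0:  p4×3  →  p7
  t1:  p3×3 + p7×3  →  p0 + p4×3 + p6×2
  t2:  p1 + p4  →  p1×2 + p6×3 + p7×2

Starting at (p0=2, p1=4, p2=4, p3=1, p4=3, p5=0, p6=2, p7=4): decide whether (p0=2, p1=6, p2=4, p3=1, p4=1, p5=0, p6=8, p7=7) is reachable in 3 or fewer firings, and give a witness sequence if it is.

NO — not reachable within 3 firings

depth 0: 1 marking
depth 1: 3 markings reached so far
depth 2: 4 markings reached so far
depth 3: 5 markings reached so far
target is not among the 5 markings reachable within 3 steps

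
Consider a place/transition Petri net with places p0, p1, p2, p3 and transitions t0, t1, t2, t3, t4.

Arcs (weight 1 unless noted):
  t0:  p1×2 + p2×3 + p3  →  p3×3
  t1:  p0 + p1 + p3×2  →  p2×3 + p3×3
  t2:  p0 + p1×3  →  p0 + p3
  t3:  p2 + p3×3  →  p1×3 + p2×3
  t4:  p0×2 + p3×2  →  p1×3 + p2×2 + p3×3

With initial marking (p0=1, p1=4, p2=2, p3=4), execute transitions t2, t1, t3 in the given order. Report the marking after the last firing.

(p0=0, p1=3, p2=7, p3=3)

step 1: fire t2:  (p0=1, p1=4, p2=2, p3=4) → (p0=1, p1=1, p2=2, p3=5)
step 2: fire t1:  (p0=1, p1=1, p2=2, p3=5) → (p0=0, p1=0, p2=5, p3=6)
step 3: fire t3:  (p0=0, p1=0, p2=5, p3=6) → (p0=0, p1=3, p2=7, p3=3)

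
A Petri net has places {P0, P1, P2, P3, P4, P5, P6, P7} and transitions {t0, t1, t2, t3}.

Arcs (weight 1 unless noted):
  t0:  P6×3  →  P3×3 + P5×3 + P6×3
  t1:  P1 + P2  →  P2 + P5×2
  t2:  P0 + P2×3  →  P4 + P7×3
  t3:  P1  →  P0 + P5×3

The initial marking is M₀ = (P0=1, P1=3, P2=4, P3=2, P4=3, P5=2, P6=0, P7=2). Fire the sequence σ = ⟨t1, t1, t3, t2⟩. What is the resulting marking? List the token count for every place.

(P0=1, P1=0, P2=1, P3=2, P4=4, P5=9, P6=0, P7=5)

step 1: fire t1:  (P0=1, P1=3, P2=4, P3=2, P4=3, P5=2, P6=0, P7=2) → (P0=1, P1=2, P2=4, P3=2, P4=3, P5=4, P6=0, P7=2)
step 2: fire t1:  (P0=1, P1=2, P2=4, P3=2, P4=3, P5=4, P6=0, P7=2) → (P0=1, P1=1, P2=4, P3=2, P4=3, P5=6, P6=0, P7=2)
step 3: fire t3:  (P0=1, P1=1, P2=4, P3=2, P4=3, P5=6, P6=0, P7=2) → (P0=2, P1=0, P2=4, P3=2, P4=3, P5=9, P6=0, P7=2)
step 4: fire t2:  (P0=2, P1=0, P2=4, P3=2, P4=3, P5=9, P6=0, P7=2) → (P0=1, P1=0, P2=1, P3=2, P4=4, P5=9, P6=0, P7=5)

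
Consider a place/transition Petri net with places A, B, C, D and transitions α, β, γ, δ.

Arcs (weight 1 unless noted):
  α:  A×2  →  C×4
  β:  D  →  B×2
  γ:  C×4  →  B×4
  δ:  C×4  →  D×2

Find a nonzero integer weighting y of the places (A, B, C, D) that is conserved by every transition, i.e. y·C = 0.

y = (A:2, B:1, C:1, D:2)

Incidence matrix C (rows=places, cols=transitions):
        α    β    γ    δ
    A  -2    0    0    0
    B   0    2    4    0
    C   4    0   -4   -4
    D   0   -1    0    2

Candidate y = [2, 1, 1, 2]; check y·C column-wise:
  col α: 2·-2 + 1·0 + 1·4 + 2·0 = 0
  col β: 2·0 + 1·2 + 1·0 + 2·-1 = 0
  col γ: 2·0 + 1·4 + 1·-4 + 2·0 = 0
  col δ: 2·0 + 1·0 + 1·-4 + 2·2 = 0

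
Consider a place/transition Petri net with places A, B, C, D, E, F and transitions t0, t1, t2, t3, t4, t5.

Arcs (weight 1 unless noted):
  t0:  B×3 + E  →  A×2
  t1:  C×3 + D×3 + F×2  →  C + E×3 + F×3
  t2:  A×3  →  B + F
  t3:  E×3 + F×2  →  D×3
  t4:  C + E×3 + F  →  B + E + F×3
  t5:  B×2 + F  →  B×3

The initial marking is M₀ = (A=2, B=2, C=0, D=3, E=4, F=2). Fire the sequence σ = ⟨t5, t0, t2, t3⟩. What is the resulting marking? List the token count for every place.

step 1: fire t5:  (A=2, B=2, C=0, D=3, E=4, F=2) → (A=2, B=3, C=0, D=3, E=4, F=1)
step 2: fire t0:  (A=2, B=3, C=0, D=3, E=4, F=1) → (A=4, B=0, C=0, D=3, E=3, F=1)
step 3: fire t2:  (A=4, B=0, C=0, D=3, E=3, F=1) → (A=1, B=1, C=0, D=3, E=3, F=2)
step 4: fire t3:  (A=1, B=1, C=0, D=3, E=3, F=2) → (A=1, B=1, C=0, D=6, E=0, F=0)

(A=1, B=1, C=0, D=6, E=0, F=0)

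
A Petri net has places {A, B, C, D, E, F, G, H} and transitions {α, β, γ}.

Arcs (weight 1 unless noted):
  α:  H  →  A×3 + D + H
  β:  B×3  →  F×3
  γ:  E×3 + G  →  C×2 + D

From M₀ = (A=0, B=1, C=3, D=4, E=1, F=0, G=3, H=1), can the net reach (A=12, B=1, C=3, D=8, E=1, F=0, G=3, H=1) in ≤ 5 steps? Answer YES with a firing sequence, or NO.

YES — reachable via ⟨α, α, α, α⟩ (4 firings)

step 1: fire α:  (A=0, B=1, C=3, D=4, E=1, F=0, G=3, H=1) → (A=3, B=1, C=3, D=5, E=1, F=0, G=3, H=1)
step 2: fire α:  (A=3, B=1, C=3, D=5, E=1, F=0, G=3, H=1) → (A=6, B=1, C=3, D=6, E=1, F=0, G=3, H=1)
step 3: fire α:  (A=6, B=1, C=3, D=6, E=1, F=0, G=3, H=1) → (A=9, B=1, C=3, D=7, E=1, F=0, G=3, H=1)
step 4: fire α:  (A=9, B=1, C=3, D=7, E=1, F=0, G=3, H=1) → (A=12, B=1, C=3, D=8, E=1, F=0, G=3, H=1)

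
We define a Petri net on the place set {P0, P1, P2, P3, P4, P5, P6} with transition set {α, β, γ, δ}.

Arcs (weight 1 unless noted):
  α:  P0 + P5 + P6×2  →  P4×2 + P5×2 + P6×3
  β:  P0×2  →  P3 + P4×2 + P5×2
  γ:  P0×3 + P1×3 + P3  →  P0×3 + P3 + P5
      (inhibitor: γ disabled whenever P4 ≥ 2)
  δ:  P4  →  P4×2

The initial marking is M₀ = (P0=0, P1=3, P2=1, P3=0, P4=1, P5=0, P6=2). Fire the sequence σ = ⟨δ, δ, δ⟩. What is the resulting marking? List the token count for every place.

step 1: fire δ:  (P0=0, P1=3, P2=1, P3=0, P4=1, P5=0, P6=2) → (P0=0, P1=3, P2=1, P3=0, P4=2, P5=0, P6=2)
step 2: fire δ:  (P0=0, P1=3, P2=1, P3=0, P4=2, P5=0, P6=2) → (P0=0, P1=3, P2=1, P3=0, P4=3, P5=0, P6=2)
step 3: fire δ:  (P0=0, P1=3, P2=1, P3=0, P4=3, P5=0, P6=2) → (P0=0, P1=3, P2=1, P3=0, P4=4, P5=0, P6=2)

(P0=0, P1=3, P2=1, P3=0, P4=4, P5=0, P6=2)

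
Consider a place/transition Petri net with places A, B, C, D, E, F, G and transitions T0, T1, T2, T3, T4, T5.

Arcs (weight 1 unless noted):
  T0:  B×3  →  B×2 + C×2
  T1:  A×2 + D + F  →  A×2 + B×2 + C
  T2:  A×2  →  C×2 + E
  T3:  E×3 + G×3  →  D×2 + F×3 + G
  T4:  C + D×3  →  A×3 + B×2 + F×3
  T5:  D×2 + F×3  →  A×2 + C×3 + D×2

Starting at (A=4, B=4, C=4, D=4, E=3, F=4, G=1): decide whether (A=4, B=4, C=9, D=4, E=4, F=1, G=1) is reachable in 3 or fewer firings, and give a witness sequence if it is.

YES — reachable via ⟨T2, T5⟩ (2 firings)

step 1: fire T2:  (A=4, B=4, C=4, D=4, E=3, F=4, G=1) → (A=2, B=4, C=6, D=4, E=4, F=4, G=1)
step 2: fire T5:  (A=2, B=4, C=6, D=4, E=4, F=4, G=1) → (A=4, B=4, C=9, D=4, E=4, F=1, G=1)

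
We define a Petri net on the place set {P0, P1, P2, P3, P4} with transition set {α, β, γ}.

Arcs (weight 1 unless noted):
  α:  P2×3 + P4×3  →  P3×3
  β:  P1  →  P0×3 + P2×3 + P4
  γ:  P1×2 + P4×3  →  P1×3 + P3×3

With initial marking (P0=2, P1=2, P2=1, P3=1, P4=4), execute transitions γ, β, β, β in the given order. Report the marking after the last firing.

step 1: fire γ:  (P0=2, P1=2, P2=1, P3=1, P4=4) → (P0=2, P1=3, P2=1, P3=4, P4=1)
step 2: fire β:  (P0=2, P1=3, P2=1, P3=4, P4=1) → (P0=5, P1=2, P2=4, P3=4, P4=2)
step 3: fire β:  (P0=5, P1=2, P2=4, P3=4, P4=2) → (P0=8, P1=1, P2=7, P3=4, P4=3)
step 4: fire β:  (P0=8, P1=1, P2=7, P3=4, P4=3) → (P0=11, P1=0, P2=10, P3=4, P4=4)

(P0=11, P1=0, P2=10, P3=4, P4=4)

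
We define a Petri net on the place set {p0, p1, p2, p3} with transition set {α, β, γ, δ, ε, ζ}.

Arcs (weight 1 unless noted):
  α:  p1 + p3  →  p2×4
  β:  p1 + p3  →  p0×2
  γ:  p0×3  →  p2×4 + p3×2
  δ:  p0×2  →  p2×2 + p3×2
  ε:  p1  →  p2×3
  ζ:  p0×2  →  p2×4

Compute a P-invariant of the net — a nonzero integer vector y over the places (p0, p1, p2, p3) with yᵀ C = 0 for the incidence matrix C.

Incidence matrix C (rows=places, cols=transitions):
        α    β    γ    δ    ε    ζ
   p0   0    2   -3   -2    0   -2
   p1  -1   -1    0    0   -1    0
   p2   4    0    4    2    3    4
   p3  -1   -1    2    2    0    0

Candidate y = [2, 3, 1, 1]; check y·C column-wise:
  col α: 2·0 + 3·-1 + 1·4 + 1·-1 = 0
  col β: 2·2 + 3·-1 + 1·0 + 1·-1 = 0
  col γ: 2·-3 + 3·0 + 1·4 + 1·2 = 0
  col δ: 2·-2 + 3·0 + 1·2 + 1·2 = 0
  col ε: 2·0 + 3·-1 + 1·3 + 1·0 = 0
  col ζ: 2·-2 + 3·0 + 1·4 + 1·0 = 0

y = (p0:2, p1:3, p2:1, p3:1)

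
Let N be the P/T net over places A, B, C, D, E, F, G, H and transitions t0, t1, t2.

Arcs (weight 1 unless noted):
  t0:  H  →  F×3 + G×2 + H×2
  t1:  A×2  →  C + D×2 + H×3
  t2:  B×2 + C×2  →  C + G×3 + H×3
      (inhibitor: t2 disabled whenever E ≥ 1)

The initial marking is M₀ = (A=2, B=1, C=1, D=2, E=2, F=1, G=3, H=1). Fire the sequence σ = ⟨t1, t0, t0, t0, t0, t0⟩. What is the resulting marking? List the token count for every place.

step 1: fire t1:  (A=2, B=1, C=1, D=2, E=2, F=1, G=3, H=1) → (A=0, B=1, C=2, D=4, E=2, F=1, G=3, H=4)
step 2: fire t0:  (A=0, B=1, C=2, D=4, E=2, F=1, G=3, H=4) → (A=0, B=1, C=2, D=4, E=2, F=4, G=5, H=5)
step 3: fire t0:  (A=0, B=1, C=2, D=4, E=2, F=4, G=5, H=5) → (A=0, B=1, C=2, D=4, E=2, F=7, G=7, H=6)
step 4: fire t0:  (A=0, B=1, C=2, D=4, E=2, F=7, G=7, H=6) → (A=0, B=1, C=2, D=4, E=2, F=10, G=9, H=7)
step 5: fire t0:  (A=0, B=1, C=2, D=4, E=2, F=10, G=9, H=7) → (A=0, B=1, C=2, D=4, E=2, F=13, G=11, H=8)
step 6: fire t0:  (A=0, B=1, C=2, D=4, E=2, F=13, G=11, H=8) → (A=0, B=1, C=2, D=4, E=2, F=16, G=13, H=9)

(A=0, B=1, C=2, D=4, E=2, F=16, G=13, H=9)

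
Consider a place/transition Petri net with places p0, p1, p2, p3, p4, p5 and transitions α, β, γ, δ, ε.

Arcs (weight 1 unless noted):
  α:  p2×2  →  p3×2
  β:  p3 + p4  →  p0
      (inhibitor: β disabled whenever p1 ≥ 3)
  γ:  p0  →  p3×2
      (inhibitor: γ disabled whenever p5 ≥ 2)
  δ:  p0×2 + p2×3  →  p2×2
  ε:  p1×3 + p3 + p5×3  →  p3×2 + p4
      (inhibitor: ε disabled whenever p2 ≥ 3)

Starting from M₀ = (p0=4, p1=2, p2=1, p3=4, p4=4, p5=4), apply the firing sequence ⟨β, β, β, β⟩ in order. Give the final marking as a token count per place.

step 1: fire β:  (p0=4, p1=2, p2=1, p3=4, p4=4, p5=4) → (p0=5, p1=2, p2=1, p3=3, p4=3, p5=4)
step 2: fire β:  (p0=5, p1=2, p2=1, p3=3, p4=3, p5=4) → (p0=6, p1=2, p2=1, p3=2, p4=2, p5=4)
step 3: fire β:  (p0=6, p1=2, p2=1, p3=2, p4=2, p5=4) → (p0=7, p1=2, p2=1, p3=1, p4=1, p5=4)
step 4: fire β:  (p0=7, p1=2, p2=1, p3=1, p4=1, p5=4) → (p0=8, p1=2, p2=1, p3=0, p4=0, p5=4)

(p0=8, p1=2, p2=1, p3=0, p4=0, p5=4)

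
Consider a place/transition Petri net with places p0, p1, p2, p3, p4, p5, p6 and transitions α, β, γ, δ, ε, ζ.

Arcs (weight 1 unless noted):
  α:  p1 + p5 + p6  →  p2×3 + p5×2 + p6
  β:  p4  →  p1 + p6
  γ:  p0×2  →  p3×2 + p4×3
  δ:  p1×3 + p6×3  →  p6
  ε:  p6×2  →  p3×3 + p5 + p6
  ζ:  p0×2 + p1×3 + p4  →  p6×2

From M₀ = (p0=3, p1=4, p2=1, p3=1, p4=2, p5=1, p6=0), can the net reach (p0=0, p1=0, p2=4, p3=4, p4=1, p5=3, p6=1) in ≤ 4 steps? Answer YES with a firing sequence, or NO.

depth 0: 1 marking
depth 1: 4 markings reached so far
depth 2: 10 markings reached so far
depth 3: 18 markings reached so far
depth 4: 28 markings reached so far
target is not among the 28 markings reachable within 4 steps

NO — not reachable within 4 firings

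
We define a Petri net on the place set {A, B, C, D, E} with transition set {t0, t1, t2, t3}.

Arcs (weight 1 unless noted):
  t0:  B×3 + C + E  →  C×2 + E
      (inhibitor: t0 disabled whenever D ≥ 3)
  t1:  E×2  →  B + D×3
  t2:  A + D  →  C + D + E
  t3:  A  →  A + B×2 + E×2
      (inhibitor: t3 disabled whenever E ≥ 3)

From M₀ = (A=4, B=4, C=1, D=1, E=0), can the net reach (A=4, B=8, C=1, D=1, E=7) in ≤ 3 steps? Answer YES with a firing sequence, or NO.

depth 0: 1 marking
depth 1: 3 markings reached so far
depth 2: 9 markings reached so far
depth 3: 20 markings reached so far
target is not among the 20 markings reachable within 3 steps

NO — not reachable within 3 firings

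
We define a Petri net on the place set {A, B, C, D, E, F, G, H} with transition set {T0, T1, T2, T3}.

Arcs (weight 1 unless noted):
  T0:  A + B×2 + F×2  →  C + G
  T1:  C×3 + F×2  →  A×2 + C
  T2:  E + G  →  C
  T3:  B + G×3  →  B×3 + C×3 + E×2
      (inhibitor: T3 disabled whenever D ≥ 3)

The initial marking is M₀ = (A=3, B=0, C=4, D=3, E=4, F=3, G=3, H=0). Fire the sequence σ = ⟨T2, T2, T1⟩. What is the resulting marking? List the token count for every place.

step 1: fire T2:  (A=3, B=0, C=4, D=3, E=4, F=3, G=3, H=0) → (A=3, B=0, C=5, D=3, E=3, F=3, G=2, H=0)
step 2: fire T2:  (A=3, B=0, C=5, D=3, E=3, F=3, G=2, H=0) → (A=3, B=0, C=6, D=3, E=2, F=3, G=1, H=0)
step 3: fire T1:  (A=3, B=0, C=6, D=3, E=2, F=3, G=1, H=0) → (A=5, B=0, C=4, D=3, E=2, F=1, G=1, H=0)

(A=5, B=0, C=4, D=3, E=2, F=1, G=1, H=0)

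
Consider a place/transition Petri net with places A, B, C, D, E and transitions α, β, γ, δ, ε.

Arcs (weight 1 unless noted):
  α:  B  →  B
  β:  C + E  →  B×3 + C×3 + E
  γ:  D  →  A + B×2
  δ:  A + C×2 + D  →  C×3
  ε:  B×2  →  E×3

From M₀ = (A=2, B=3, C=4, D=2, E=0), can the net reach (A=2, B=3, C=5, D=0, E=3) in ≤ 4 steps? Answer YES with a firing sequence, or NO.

step 1: fire γ:  (A=2, B=3, C=4, D=2, E=0) → (A=3, B=5, C=4, D=1, E=0)
step 2: fire δ:  (A=3, B=5, C=4, D=1, E=0) → (A=2, B=5, C=5, D=0, E=0)
step 3: fire ε:  (A=2, B=5, C=5, D=0, E=0) → (A=2, B=3, C=5, D=0, E=3)

YES — reachable via ⟨γ, δ, ε⟩ (3 firings)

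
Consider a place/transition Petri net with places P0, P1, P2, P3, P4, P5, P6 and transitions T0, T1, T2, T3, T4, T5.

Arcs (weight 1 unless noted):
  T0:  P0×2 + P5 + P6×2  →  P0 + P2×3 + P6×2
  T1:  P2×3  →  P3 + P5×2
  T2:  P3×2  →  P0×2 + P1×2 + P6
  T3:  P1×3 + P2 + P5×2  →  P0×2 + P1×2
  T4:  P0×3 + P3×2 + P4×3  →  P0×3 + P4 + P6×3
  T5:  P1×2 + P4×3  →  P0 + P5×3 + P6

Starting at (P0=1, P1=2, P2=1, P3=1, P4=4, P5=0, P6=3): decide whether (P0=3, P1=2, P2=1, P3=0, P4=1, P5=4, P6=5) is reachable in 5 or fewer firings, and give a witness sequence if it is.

step 1: fire T5:  (P0=1, P1=2, P2=1, P3=1, P4=4, P5=0, P6=3) → (P0=2, P1=0, P2=1, P3=1, P4=1, P5=3, P6=4)
step 2: fire T0:  (P0=2, P1=0, P2=1, P3=1, P4=1, P5=3, P6=4) → (P0=1, P1=0, P2=4, P3=1, P4=1, P5=2, P6=4)
step 3: fire T1:  (P0=1, P1=0, P2=4, P3=1, P4=1, P5=2, P6=4) → (P0=1, P1=0, P2=1, P3=2, P4=1, P5=4, P6=4)
step 4: fire T2:  (P0=1, P1=0, P2=1, P3=2, P4=1, P5=4, P6=4) → (P0=3, P1=2, P2=1, P3=0, P4=1, P5=4, P6=5)

YES — reachable via ⟨T5, T0, T1, T2⟩ (4 firings)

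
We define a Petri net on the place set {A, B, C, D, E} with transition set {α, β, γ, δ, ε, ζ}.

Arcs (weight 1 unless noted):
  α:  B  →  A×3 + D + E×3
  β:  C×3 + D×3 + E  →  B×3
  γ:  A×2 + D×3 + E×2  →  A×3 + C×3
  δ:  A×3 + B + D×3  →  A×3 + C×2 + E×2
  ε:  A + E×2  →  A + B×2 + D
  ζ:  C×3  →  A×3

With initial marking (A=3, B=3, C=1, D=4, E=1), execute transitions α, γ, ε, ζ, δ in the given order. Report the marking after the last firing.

(A=10, B=3, C=3, D=0, E=2)

step 1: fire α:  (A=3, B=3, C=1, D=4, E=1) → (A=6, B=2, C=1, D=5, E=4)
step 2: fire γ:  (A=6, B=2, C=1, D=5, E=4) → (A=7, B=2, C=4, D=2, E=2)
step 3: fire ε:  (A=7, B=2, C=4, D=2, E=2) → (A=7, B=4, C=4, D=3, E=0)
step 4: fire ζ:  (A=7, B=4, C=4, D=3, E=0) → (A=10, B=4, C=1, D=3, E=0)
step 5: fire δ:  (A=10, B=4, C=1, D=3, E=0) → (A=10, B=3, C=3, D=0, E=2)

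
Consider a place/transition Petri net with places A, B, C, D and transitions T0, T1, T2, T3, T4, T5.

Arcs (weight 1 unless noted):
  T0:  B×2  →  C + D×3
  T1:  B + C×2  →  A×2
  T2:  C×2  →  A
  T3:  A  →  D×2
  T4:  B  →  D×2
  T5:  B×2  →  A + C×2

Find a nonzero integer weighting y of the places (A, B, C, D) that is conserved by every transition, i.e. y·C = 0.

Incidence matrix C (rows=places, cols=transitions):
       T0   T1   T2   T3   T4   T5
    A   0    2    1   -1    0    1
    B  -2   -1    0    0   -1   -2
    C   1   -2   -2    0    0    2
    D   3    0    0    2    2    0

Candidate y = [2, 2, 1, 1]; check y·C column-wise:
  col T0: 2·0 + 2·-2 + 1·1 + 1·3 = 0
  col T1: 2·2 + 2·-1 + 1·-2 + 1·0 = 0
  col T2: 2·1 + 2·0 + 1·-2 + 1·0 = 0
  col T3: 2·-1 + 2·0 + 1·0 + 1·2 = 0
  col T4: 2·0 + 2·-1 + 1·0 + 1·2 = 0
  col T5: 2·1 + 2·-2 + 1·2 + 1·0 = 0

y = (A:2, B:2, C:1, D:1)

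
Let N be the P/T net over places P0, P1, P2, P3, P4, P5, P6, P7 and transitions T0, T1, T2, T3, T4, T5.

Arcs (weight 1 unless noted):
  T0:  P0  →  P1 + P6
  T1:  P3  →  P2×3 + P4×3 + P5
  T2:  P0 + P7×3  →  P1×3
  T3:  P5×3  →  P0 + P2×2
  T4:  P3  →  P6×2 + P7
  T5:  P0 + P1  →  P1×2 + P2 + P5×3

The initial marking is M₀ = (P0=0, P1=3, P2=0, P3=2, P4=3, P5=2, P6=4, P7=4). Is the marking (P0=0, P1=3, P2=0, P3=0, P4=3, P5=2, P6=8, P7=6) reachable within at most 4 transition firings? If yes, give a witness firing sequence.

YES — reachable via ⟨T4, T4⟩ (2 firings)

step 1: fire T4:  (P0=0, P1=3, P2=0, P3=2, P4=3, P5=2, P6=4, P7=4) → (P0=0, P1=3, P2=0, P3=1, P4=3, P5=2, P6=6, P7=5)
step 2: fire T4:  (P0=0, P1=3, P2=0, P3=1, P4=3, P5=2, P6=6, P7=5) → (P0=0, P1=3, P2=0, P3=0, P4=3, P5=2, P6=8, P7=6)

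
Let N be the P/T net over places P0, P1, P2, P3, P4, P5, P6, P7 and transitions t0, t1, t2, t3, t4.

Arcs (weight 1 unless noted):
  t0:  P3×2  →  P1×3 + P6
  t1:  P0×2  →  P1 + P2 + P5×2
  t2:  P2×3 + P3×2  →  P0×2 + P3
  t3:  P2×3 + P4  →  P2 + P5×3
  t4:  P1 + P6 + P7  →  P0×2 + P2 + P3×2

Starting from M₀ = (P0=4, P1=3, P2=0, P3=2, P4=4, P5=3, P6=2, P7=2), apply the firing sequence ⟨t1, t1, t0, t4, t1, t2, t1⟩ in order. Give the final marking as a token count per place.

step 1: fire t1:  (P0=4, P1=3, P2=0, P3=2, P4=4, P5=3, P6=2, P7=2) → (P0=2, P1=4, P2=1, P3=2, P4=4, P5=5, P6=2, P7=2)
step 2: fire t1:  (P0=2, P1=4, P2=1, P3=2, P4=4, P5=5, P6=2, P7=2) → (P0=0, P1=5, P2=2, P3=2, P4=4, P5=7, P6=2, P7=2)
step 3: fire t0:  (P0=0, P1=5, P2=2, P3=2, P4=4, P5=7, P6=2, P7=2) → (P0=0, P1=8, P2=2, P3=0, P4=4, P5=7, P6=3, P7=2)
step 4: fire t4:  (P0=0, P1=8, P2=2, P3=0, P4=4, P5=7, P6=3, P7=2) → (P0=2, P1=7, P2=3, P3=2, P4=4, P5=7, P6=2, P7=1)
step 5: fire t1:  (P0=2, P1=7, P2=3, P3=2, P4=4, P5=7, P6=2, P7=1) → (P0=0, P1=8, P2=4, P3=2, P4=4, P5=9, P6=2, P7=1)
step 6: fire t2:  (P0=0, P1=8, P2=4, P3=2, P4=4, P5=9, P6=2, P7=1) → (P0=2, P1=8, P2=1, P3=1, P4=4, P5=9, P6=2, P7=1)
step 7: fire t1:  (P0=2, P1=8, P2=1, P3=1, P4=4, P5=9, P6=2, P7=1) → (P0=0, P1=9, P2=2, P3=1, P4=4, P5=11, P6=2, P7=1)

(P0=0, P1=9, P2=2, P3=1, P4=4, P5=11, P6=2, P7=1)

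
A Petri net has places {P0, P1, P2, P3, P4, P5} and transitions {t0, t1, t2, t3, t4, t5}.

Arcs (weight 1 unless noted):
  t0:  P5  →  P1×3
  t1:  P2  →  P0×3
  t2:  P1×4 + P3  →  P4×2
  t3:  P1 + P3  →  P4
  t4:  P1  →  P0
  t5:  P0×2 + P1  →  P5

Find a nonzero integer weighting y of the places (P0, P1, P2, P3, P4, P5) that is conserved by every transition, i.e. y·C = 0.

y = (P0:1, P1:1, P2:3, P3:2, P4:3, P5:3)

Incidence matrix C (rows=places, cols=transitions):
       t0   t1   t2   t3   t4   t5
   P0   0    3    0    0    1   -2
   P1   3    0   -4   -1   -1   -1
   P2   0   -1    0    0    0    0
   P3   0    0   -1   -1    0    0
   P4   0    0    2    1    0    0
   P5  -1    0    0    0    0    1

Candidate y = [1, 1, 3, 2, 3, 3]; check y·C column-wise:
  col t0: 1·0 + 1·3 + 3·0 + 2·0 + 3·0 + 3·-1 = 0
  col t1: 1·3 + 1·0 + 3·-1 + 2·0 + 3·0 + 3·0 = 0
  col t2: 1·0 + 1·-4 + 3·0 + 2·-1 + 3·2 + 3·0 = 0
  col t3: 1·0 + 1·-1 + 3·0 + 2·-1 + 3·1 + 3·0 = 0
  col t4: 1·1 + 1·-1 + 3·0 + 2·0 + 3·0 + 3·0 = 0
  col t5: 1·-2 + 1·-1 + 3·0 + 2·0 + 3·0 + 3·1 = 0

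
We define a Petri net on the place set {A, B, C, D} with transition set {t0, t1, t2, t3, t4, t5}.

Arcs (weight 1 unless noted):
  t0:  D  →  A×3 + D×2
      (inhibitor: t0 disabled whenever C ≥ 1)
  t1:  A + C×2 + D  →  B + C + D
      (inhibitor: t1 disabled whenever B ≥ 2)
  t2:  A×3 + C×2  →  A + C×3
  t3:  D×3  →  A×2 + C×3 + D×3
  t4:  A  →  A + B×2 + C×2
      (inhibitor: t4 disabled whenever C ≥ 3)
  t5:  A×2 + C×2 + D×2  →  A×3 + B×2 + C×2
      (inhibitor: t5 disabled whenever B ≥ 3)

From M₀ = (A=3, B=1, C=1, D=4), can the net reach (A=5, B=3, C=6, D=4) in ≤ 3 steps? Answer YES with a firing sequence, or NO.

step 1: fire t4:  (A=3, B=1, C=1, D=4) → (A=3, B=3, C=3, D=4)
step 2: fire t3:  (A=3, B=3, C=3, D=4) → (A=5, B=3, C=6, D=4)

YES — reachable via ⟨t4, t3⟩ (2 firings)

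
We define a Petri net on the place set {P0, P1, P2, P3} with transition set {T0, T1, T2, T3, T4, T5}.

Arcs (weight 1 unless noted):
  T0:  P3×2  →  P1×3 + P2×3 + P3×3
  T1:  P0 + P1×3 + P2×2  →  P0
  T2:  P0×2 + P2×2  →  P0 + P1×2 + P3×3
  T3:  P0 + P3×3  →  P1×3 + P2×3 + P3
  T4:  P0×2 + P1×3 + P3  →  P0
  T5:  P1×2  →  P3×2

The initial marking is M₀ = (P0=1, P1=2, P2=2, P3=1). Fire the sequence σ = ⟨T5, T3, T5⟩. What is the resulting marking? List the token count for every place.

(P0=0, P1=1, P2=5, P3=3)

step 1: fire T5:  (P0=1, P1=2, P2=2, P3=1) → (P0=1, P1=0, P2=2, P3=3)
step 2: fire T3:  (P0=1, P1=0, P2=2, P3=3) → (P0=0, P1=3, P2=5, P3=1)
step 3: fire T5:  (P0=0, P1=3, P2=5, P3=1) → (P0=0, P1=1, P2=5, P3=3)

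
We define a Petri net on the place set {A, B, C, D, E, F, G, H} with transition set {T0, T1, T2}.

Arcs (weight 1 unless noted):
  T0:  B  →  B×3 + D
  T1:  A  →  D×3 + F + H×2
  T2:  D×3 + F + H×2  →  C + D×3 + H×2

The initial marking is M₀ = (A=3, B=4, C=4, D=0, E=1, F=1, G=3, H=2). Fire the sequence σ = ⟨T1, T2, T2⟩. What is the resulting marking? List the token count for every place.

step 1: fire T1:  (A=3, B=4, C=4, D=0, E=1, F=1, G=3, H=2) → (A=2, B=4, C=4, D=3, E=1, F=2, G=3, H=4)
step 2: fire T2:  (A=2, B=4, C=4, D=3, E=1, F=2, G=3, H=4) → (A=2, B=4, C=5, D=3, E=1, F=1, G=3, H=4)
step 3: fire T2:  (A=2, B=4, C=5, D=3, E=1, F=1, G=3, H=4) → (A=2, B=4, C=6, D=3, E=1, F=0, G=3, H=4)

(A=2, B=4, C=6, D=3, E=1, F=0, G=3, H=4)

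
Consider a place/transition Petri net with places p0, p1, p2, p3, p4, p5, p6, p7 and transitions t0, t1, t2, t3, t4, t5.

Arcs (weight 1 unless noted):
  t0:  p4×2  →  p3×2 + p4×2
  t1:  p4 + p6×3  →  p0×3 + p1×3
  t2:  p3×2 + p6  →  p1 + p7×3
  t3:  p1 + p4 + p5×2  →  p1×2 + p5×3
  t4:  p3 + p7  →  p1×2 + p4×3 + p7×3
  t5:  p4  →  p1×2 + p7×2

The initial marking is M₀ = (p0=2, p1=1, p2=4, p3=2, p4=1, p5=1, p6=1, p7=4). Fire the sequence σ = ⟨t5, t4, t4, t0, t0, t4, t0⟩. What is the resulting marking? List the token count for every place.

step 1: fire t5:  (p0=2, p1=1, p2=4, p3=2, p4=1, p5=1, p6=1, p7=4) → (p0=2, p1=3, p2=4, p3=2, p4=0, p5=1, p6=1, p7=6)
step 2: fire t4:  (p0=2, p1=3, p2=4, p3=2, p4=0, p5=1, p6=1, p7=6) → (p0=2, p1=5, p2=4, p3=1, p4=3, p5=1, p6=1, p7=8)
step 3: fire t4:  (p0=2, p1=5, p2=4, p3=1, p4=3, p5=1, p6=1, p7=8) → (p0=2, p1=7, p2=4, p3=0, p4=6, p5=1, p6=1, p7=10)
step 4: fire t0:  (p0=2, p1=7, p2=4, p3=0, p4=6, p5=1, p6=1, p7=10) → (p0=2, p1=7, p2=4, p3=2, p4=6, p5=1, p6=1, p7=10)
step 5: fire t0:  (p0=2, p1=7, p2=4, p3=2, p4=6, p5=1, p6=1, p7=10) → (p0=2, p1=7, p2=4, p3=4, p4=6, p5=1, p6=1, p7=10)
step 6: fire t4:  (p0=2, p1=7, p2=4, p3=4, p4=6, p5=1, p6=1, p7=10) → (p0=2, p1=9, p2=4, p3=3, p4=9, p5=1, p6=1, p7=12)
step 7: fire t0:  (p0=2, p1=9, p2=4, p3=3, p4=9, p5=1, p6=1, p7=12) → (p0=2, p1=9, p2=4, p3=5, p4=9, p5=1, p6=1, p7=12)

(p0=2, p1=9, p2=4, p3=5, p4=9, p5=1, p6=1, p7=12)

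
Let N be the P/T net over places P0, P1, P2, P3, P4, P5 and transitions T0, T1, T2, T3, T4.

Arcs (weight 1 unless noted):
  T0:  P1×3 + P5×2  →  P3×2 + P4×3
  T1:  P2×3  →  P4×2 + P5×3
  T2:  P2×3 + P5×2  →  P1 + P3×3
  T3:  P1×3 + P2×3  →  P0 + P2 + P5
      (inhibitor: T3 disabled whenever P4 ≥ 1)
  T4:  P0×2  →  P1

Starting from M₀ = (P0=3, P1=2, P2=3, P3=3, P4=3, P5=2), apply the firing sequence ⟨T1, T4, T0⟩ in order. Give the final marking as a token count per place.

step 1: fire T1:  (P0=3, P1=2, P2=3, P3=3, P4=3, P5=2) → (P0=3, P1=2, P2=0, P3=3, P4=5, P5=5)
step 2: fire T4:  (P0=3, P1=2, P2=0, P3=3, P4=5, P5=5) → (P0=1, P1=3, P2=0, P3=3, P4=5, P5=5)
step 3: fire T0:  (P0=1, P1=3, P2=0, P3=3, P4=5, P5=5) → (P0=1, P1=0, P2=0, P3=5, P4=8, P5=3)

(P0=1, P1=0, P2=0, P3=5, P4=8, P5=3)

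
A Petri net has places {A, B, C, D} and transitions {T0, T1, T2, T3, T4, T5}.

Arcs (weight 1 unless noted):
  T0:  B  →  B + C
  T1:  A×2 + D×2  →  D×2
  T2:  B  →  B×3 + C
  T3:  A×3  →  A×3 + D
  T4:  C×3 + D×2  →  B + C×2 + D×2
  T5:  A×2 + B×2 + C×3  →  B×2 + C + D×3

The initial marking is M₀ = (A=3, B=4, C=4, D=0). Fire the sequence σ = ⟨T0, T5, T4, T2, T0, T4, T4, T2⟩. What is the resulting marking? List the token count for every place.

step 1: fire T0:  (A=3, B=4, C=4, D=0) → (A=3, B=4, C=5, D=0)
step 2: fire T5:  (A=3, B=4, C=5, D=0) → (A=1, B=4, C=3, D=3)
step 3: fire T4:  (A=1, B=4, C=3, D=3) → (A=1, B=5, C=2, D=3)
step 4: fire T2:  (A=1, B=5, C=2, D=3) → (A=1, B=7, C=3, D=3)
step 5: fire T0:  (A=1, B=7, C=3, D=3) → (A=1, B=7, C=4, D=3)
step 6: fire T4:  (A=1, B=7, C=4, D=3) → (A=1, B=8, C=3, D=3)
step 7: fire T4:  (A=1, B=8, C=3, D=3) → (A=1, B=9, C=2, D=3)
step 8: fire T2:  (A=1, B=9, C=2, D=3) → (A=1, B=11, C=3, D=3)

(A=1, B=11, C=3, D=3)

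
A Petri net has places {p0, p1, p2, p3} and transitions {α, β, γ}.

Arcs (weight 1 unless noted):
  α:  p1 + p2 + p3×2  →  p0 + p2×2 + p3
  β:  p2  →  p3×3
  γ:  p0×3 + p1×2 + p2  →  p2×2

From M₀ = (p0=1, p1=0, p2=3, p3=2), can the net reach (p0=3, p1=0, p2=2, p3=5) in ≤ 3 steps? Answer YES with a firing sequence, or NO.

depth 0: 1 marking
depth 1: 2 markings reached so far
depth 2: 3 markings reached so far
depth 3: 4 markings reached so far
target is not among the 4 markings reachable within 3 steps

NO — not reachable within 3 firings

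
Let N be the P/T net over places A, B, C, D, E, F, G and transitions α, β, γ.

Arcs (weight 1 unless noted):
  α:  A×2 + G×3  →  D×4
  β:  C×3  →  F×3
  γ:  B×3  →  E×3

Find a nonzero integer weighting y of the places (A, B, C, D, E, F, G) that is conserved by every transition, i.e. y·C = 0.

Incidence matrix C (rows=places, cols=transitions):
        α    β    γ
    A  -2    0    0
    B   0    0   -3
    C   0   -3    0
    D   4    0    0
    E   0    0    3
    F   0    3    0
    G  -3    0    0

Candidate y = [2, 0, 0, 1, 0, 0, 0]; check y·C column-wise:
  col α: 2·-2 + 1·4 + 0·-3 = 0
  col β: 2·0 + 0·-3 + 1·0 + 0·3 = 0
  col γ: 2·0 + 0·-3 + 1·0 + 0·3 = 0

y = (A:2, B:0, C:0, D:1, E:0, F:0, G:0)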